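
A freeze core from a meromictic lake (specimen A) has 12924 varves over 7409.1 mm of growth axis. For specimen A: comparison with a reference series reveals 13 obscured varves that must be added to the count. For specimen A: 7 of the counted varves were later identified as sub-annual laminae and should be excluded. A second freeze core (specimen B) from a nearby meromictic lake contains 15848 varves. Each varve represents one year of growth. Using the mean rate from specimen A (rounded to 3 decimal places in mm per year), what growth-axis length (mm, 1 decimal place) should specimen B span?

9080.9 mm

Specimen A: true varve count = 12924 − 7 + 13 = 12930.
A: Mean rate = 7409.1 mm / 12930 years ≈ 0.573 mm/yr.
B's length ≈ 0.573 × 15848 = 9080.9 mm.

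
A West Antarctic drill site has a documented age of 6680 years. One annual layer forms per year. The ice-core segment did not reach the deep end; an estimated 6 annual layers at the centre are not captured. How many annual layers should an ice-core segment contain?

6674 annual layers

Expected annual layers over 6680 years: 6680.
6680 − 6 missed = 6674 annual layers expected in the prepared section.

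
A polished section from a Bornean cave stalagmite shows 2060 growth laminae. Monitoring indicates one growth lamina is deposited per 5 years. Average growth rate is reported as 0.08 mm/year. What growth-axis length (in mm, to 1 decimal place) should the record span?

824.0 mm

At 5 years per growth lamina, 2060 × 5 = 10300 years.
Length ≈ 0.08 × 10300 = 824.0 mm.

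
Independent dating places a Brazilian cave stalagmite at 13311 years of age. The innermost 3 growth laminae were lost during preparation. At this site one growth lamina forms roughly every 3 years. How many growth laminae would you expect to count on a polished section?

4434 growth laminae

At 3 years per growth lamina, 13311 / 3 = 4437 growth laminae are expected.
Less the 3 uncaptured growth laminae: 4437 − 3 = 4434.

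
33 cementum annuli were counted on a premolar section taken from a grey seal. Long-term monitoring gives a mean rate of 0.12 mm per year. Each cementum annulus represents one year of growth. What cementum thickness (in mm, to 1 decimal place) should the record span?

The record spans 33 years at 0.12 mm per year.
Length ≈ 0.12 × 33 = 4.0 mm.

4.0 mm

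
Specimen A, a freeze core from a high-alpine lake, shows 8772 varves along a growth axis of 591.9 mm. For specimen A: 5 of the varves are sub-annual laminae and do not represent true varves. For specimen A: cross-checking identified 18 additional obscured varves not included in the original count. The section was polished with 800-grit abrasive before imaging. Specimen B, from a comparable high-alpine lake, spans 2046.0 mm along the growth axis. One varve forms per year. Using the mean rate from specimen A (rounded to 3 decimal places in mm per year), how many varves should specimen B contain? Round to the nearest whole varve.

30537 varves

Specimen A: correcting the raw count gives 8772 − 5 + 18 = 8785 true varves.
A: 591.9 mm over 8785 years gives 591.9 / 8785 ≈ 0.067 mm/year.
For B, 2046.0 / 0.067 = 30537.31 years ≈ 30537 varves.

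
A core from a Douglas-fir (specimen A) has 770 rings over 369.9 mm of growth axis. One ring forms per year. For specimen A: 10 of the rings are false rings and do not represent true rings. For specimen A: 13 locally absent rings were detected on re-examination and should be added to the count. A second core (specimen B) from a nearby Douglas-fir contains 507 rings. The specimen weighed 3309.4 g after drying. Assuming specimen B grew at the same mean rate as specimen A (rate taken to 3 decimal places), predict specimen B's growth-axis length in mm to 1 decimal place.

Specimen A: correcting the raw count gives 770 − 10 + 13 = 773 true rings.
A: Mean rate = 369.9 mm / 773 years ≈ 0.479 mm/yr.
Length of B = 0.479 × 507 = 242.9 mm.

242.9 mm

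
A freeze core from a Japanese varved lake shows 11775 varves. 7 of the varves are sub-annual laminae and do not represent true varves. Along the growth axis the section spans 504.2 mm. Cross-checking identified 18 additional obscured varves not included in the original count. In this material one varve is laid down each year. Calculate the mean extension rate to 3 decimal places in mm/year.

0.043 mm/year

Correcting the raw count gives 11775 − 7 + 18 = 11786 true varves.
Mean rate = 504.2 mm / 11786 years ≈ 0.043 mm/year.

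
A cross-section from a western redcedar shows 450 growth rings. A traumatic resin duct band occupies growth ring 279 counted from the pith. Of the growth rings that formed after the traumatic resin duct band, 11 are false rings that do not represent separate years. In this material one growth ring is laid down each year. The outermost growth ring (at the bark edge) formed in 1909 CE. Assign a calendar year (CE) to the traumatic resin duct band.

1749 CE

450 − 279 = 171 growth rings lie beyond the traumatic resin duct band toward the bark edge.
Removing the 11 false growth rings leaves 171 − 11 = 160 true growth rings beyond the traumatic resin duct band.
Counting back 160 years from 1909 CE places the traumatic resin duct band in 1909 − 160 = 1749 CE.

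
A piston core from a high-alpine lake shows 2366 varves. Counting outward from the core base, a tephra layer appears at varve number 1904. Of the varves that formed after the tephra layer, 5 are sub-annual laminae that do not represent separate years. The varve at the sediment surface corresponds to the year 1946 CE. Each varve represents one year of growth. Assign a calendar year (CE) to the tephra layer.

1489 CE

Between varve 1904 and the sediment surface there are 2366 − 1904 = 462 varves.
Removing the 5 false varves leaves 462 − 5 = 457 true varves beyond the tephra layer.
1946 − 457 = 1489 CE.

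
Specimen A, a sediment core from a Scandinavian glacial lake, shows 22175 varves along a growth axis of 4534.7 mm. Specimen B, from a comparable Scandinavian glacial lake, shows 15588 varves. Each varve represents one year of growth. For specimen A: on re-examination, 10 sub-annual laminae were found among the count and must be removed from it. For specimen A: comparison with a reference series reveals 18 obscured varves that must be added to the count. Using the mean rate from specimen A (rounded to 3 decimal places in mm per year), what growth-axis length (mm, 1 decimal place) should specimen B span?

3180.0 mm

Specimen A: after corrections the count is 22175 − 10 + 18 = 22183 varves.
A: Mean rate = 4534.7 mm / 22183 years ≈ 0.204 mm/yr.
B's length ≈ 0.204 × 15588 = 3180.0 mm.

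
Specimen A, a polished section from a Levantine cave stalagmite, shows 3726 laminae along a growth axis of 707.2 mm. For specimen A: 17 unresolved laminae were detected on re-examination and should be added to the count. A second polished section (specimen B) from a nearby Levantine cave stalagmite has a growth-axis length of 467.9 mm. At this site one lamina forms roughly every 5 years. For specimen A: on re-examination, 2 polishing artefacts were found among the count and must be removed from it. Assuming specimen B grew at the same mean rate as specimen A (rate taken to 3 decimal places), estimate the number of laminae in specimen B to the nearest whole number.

2463 laminae

Specimen A: adjusted count: 3726 − 2 + 17 = 3741 laminae.
Specimen A: multiplying by 5 years per lamina: 3741 × 5 = 18705 years.
A: Extension rate ≈ 707.2 / 18705 = 0.038 mm/yr.
Specimen B: 467.9 mm / 0.038 mm per year = 12313.16 years; at 5 years per lamina that is 12313.16 / 5 ≈ 2463 laminae.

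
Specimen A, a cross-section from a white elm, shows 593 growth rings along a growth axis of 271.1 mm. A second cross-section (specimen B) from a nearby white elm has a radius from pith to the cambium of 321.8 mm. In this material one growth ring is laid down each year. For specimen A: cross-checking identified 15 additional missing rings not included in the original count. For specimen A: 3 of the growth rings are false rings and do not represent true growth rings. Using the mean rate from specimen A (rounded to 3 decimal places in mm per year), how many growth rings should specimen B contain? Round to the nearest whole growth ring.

Specimen A: after corrections the count is 593 − 3 + 15 = 605 growth rings.
A: Mean rate = 271.1 mm / 605 years ≈ 0.448 mm/yr.
Specimen B: 321.8 mm / 0.448 mm per year = 718.30 years ≈ 718 growth rings.

718 growth rings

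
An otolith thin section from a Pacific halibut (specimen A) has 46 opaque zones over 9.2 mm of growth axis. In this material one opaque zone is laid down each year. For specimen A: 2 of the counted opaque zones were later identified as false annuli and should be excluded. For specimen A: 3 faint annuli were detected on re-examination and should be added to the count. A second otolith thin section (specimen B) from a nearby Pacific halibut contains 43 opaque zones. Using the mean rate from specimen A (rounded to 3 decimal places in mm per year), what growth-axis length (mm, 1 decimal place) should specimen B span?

8.4 mm

Specimen A: true opaque zone count = 46 − 2 + 3 = 47.
A: Extension rate ≈ 9.2 / 47 = 0.196 mm per year.
For B, 0.196 mm/year × 43 years = 8.4 mm.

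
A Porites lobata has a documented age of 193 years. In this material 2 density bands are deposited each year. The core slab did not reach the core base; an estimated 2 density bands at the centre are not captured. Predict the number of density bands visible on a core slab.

384 density bands

With 2 density bands per year, 193 years would produce 193 × 2 = 386 density bands.
Less the 2 uncaptured density bands: 386 − 2 = 384.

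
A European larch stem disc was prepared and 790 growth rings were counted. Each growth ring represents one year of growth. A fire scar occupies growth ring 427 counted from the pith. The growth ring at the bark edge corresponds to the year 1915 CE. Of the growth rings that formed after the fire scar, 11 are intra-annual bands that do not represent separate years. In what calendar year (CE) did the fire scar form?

The fire scar sits at growth ring 427 from the pith, so 790 − 427 = 363 growth rings formed after it.
363 − 11 false = 352 true growth rings after the fire scar.
The growth ring at the bark edge is 1915 CE, so the fire scar dates to 1915 − 352 = 1563 CE.

1563 CE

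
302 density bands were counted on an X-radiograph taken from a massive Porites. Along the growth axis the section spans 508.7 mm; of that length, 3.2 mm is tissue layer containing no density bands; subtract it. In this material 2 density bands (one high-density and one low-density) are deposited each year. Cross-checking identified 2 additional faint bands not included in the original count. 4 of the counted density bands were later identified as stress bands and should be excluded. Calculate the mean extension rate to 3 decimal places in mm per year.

After corrections the count is 302 − 4 + 2 = 300 density bands.
Dividing by 2 density bands per year: 300 / 2 = 150 years.
The growth record spans 508.7 − 3.2 = 505.5 mm.
Extension rate ≈ 505.5 / 150 = 3.370 mm per year.

3.370 mm per year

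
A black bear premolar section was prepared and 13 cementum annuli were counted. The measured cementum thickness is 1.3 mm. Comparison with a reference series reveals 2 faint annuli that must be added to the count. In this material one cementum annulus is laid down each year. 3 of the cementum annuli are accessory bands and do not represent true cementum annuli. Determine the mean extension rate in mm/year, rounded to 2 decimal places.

0.11 mm/year

Correcting the raw count gives 13 − 3 + 2 = 12 true cementum annuli.
1.3 mm over 12 years gives 1.3 / 12 ≈ 0.11 mm/year.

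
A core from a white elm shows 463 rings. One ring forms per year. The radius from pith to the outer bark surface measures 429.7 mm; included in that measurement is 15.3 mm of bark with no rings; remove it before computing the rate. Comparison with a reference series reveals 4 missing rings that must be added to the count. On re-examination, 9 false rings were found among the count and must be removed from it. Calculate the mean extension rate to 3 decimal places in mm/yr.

0.905 mm/yr

Adjusted count: 463 − 9 + 4 = 458 rings.
The growth record spans 429.7 − 15.3 = 414.4 mm.
Mean rate = 414.4 mm / 458 years ≈ 0.905 mm/yr.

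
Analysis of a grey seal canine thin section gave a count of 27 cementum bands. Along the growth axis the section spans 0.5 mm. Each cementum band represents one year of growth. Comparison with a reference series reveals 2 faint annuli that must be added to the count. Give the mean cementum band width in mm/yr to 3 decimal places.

0.017 mm/yr

After corrections the count is 27 + 2 = 29 cementum bands.
Extension rate ≈ 0.5 / 29 = 0.017 mm/yr.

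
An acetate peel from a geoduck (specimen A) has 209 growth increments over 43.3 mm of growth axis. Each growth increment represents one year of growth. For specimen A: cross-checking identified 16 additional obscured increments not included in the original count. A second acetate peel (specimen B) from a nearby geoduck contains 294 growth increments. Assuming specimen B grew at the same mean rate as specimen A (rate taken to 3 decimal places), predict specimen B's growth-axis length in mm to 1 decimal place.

Specimen A: adjusted count: 209 + 16 = 225 growth increments.
A: Mean rate = 43.3 mm / 225 years ≈ 0.192 mm per year.
Length of B = 0.192 × 294 = 56.4 mm.

56.4 mm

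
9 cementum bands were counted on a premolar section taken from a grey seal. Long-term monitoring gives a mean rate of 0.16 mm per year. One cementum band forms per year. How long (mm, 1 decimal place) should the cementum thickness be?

9 years of growth are recorded.
Length ≈ 0.16 × 9 = 1.4 mm.

1.4 mm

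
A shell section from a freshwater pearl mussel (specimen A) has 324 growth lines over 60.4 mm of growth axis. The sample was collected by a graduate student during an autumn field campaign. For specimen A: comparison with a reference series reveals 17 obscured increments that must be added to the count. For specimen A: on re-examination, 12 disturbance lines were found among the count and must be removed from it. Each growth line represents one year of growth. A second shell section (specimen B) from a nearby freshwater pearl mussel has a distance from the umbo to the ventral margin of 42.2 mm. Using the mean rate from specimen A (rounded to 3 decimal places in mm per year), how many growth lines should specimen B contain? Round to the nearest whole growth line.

Specimen A: true growth line count = 324 − 12 + 17 = 329.
A: Extension rate ≈ 60.4 / 329 = 0.184 mm per year.
Specimen B: 42.2 mm / 0.184 mm per year = 229.35 years ≈ 229 growth lines.

229 growth lines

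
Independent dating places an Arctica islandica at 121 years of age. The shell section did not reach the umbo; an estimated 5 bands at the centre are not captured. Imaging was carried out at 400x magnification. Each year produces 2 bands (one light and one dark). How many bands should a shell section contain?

237 bands

With 2 bands per year, 121 years would produce 121 × 2 = 242 bands.
Less the 5 uncaptured bands: 242 − 5 = 237.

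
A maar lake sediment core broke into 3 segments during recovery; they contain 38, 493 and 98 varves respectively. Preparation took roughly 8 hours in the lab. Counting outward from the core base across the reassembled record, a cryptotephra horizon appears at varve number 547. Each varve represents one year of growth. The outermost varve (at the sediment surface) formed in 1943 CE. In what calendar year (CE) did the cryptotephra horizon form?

Total varves = 38 + 493 + 98 = 629.
Between varve 547 and the sediment surface there are 629 − 547 = 82 varves.
The varve at the sediment surface is 1943 CE, so the cryptotephra horizon dates to 1943 − 82 = 1861 CE.

1861 CE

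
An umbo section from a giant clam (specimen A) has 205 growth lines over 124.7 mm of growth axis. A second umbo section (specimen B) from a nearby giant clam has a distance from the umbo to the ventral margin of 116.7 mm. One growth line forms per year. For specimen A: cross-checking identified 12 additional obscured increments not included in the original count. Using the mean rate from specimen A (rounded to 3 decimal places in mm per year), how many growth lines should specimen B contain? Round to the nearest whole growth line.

Specimen A: after corrections the count is 205 + 12 = 217 growth lines.
A: Extension rate ≈ 124.7 / 217 = 0.575 mm/yr.
For B, 116.7 / 0.575 = 202.96 years ≈ 203 growth lines.

203 growth lines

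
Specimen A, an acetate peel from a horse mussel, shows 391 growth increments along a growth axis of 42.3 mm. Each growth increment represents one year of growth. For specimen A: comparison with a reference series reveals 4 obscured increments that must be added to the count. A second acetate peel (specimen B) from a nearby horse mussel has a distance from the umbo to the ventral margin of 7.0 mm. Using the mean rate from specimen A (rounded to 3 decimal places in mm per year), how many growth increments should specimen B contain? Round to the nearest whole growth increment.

Specimen A: true growth increment count = 391 + 4 = 395.
A: Mean rate = 42.3 mm / 395 years ≈ 0.107 mm/year.
B spans 7.0 / 0.107 = 65.42 years ≈ 65 growth increments.

65 growth increments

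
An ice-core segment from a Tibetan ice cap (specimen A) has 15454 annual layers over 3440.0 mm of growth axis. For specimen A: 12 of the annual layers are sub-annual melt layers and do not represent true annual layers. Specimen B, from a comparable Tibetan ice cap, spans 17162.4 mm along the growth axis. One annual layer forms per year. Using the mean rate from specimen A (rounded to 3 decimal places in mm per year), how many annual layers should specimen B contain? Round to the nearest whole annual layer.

Specimen A: correcting the raw count gives 15454 − 12 = 15442 true annual layers.
A: 3440.0 mm over 15442 years gives 3440.0 / 15442 ≈ 0.223 mm/yr.
Specimen B: 17162.4 mm / 0.223 mm per year = 76961.43 years ≈ 76961 annual layers.

76961 annual layers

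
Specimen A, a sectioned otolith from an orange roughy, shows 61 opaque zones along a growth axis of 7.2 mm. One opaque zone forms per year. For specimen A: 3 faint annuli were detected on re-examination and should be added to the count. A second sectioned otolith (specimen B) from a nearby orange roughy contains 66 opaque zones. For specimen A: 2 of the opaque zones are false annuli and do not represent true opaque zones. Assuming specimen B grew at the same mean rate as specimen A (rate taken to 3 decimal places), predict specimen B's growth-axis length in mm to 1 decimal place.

7.7 mm

Specimen A: correcting the raw count gives 61 − 2 + 3 = 62 true opaque zones.
A: 7.2 mm over 62 years gives 7.2 / 62 ≈ 0.116 mm/yr.
Length of B = 0.116 × 66 = 7.7 mm.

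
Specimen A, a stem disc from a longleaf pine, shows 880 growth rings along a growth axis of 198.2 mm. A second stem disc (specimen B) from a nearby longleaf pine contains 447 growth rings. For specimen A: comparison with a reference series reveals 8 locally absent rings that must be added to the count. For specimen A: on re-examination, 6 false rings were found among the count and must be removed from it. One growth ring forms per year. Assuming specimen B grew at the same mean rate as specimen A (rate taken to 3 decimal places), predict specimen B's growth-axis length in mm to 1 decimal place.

100.6 mm

Specimen A: correcting the raw count gives 880 − 6 + 8 = 882 true growth rings.
A: Extension rate ≈ 198.2 / 882 = 0.225 mm/yr.
B's length ≈ 0.225 × 447 = 100.6 mm.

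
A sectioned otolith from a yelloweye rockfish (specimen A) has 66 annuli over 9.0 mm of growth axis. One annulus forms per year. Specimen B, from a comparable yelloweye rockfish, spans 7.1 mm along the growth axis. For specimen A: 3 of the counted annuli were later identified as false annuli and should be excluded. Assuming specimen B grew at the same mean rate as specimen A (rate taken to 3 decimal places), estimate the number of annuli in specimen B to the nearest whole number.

50 annuli

Specimen A: correcting the raw count gives 66 − 3 = 63 true annuli.
A: Mean rate = 9.0 mm / 63 years ≈ 0.143 mm/year.
Specimen B: 7.1 mm / 0.143 mm per year = 49.65 years ≈ 50 annuli.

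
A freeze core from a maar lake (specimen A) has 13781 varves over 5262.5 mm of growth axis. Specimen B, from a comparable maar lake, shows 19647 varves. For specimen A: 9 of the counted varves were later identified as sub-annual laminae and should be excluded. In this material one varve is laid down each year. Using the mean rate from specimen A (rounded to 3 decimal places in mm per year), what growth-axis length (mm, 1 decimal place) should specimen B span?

7505.2 mm

Specimen A: correcting the raw count gives 13781 − 9 = 13772 true varves.
A: 5262.5 mm over 13772 years gives 5262.5 / 13772 ≈ 0.382 mm/year.
B's length ≈ 0.382 × 19647 = 7505.2 mm.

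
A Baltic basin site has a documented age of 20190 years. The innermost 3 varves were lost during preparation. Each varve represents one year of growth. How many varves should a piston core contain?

Expected varves over 20190 years: 20190.
Subtracting the 3 varves not captured gives 20190 − 3 = 20187 varves in the record.

20187 varves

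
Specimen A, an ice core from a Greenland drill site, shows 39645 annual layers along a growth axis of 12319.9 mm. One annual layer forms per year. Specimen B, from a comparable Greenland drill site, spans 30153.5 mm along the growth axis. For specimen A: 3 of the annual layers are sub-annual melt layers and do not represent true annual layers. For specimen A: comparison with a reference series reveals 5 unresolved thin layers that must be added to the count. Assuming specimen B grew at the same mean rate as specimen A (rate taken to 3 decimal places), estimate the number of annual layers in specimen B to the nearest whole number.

96957 annual layers

Specimen A: adjusted count: 39645 − 3 + 5 = 39647 annual layers.
A: 12319.9 mm over 39647 years gives 12319.9 / 39647 ≈ 0.311 mm/year.
For B, 30153.5 / 0.311 = 96956.59 years ≈ 96957 annual layers.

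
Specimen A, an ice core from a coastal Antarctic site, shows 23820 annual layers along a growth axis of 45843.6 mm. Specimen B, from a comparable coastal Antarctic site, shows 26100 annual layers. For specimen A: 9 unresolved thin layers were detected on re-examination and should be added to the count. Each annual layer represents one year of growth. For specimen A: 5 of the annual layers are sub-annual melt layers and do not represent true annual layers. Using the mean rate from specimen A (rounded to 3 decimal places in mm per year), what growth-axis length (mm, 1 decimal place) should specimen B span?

50216.4 mm

Specimen A: true annual layer count = 23820 − 5 + 9 = 23824.
A: Extension rate ≈ 45843.6 / 23824 = 1.924 mm/yr.
B's length ≈ 1.924 × 26100 = 50216.4 mm.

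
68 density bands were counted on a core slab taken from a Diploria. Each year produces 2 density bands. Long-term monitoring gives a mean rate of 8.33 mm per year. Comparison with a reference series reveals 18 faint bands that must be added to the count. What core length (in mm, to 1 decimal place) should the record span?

After corrections the count is 68 + 18 = 86 density bands.
Dividing by 2 density bands per year: 86 / 2 = 43 years.
43 years at 8.33 mm/year gives 8.33 × 43 = 358.2 mm.

358.2 mm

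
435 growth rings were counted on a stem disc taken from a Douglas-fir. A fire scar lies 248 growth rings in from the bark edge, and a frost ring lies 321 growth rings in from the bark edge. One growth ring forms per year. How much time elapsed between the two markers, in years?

73 years

321 − 248 = 73 growth rings lie between the two events.
One growth ring per year makes the interval 73 years.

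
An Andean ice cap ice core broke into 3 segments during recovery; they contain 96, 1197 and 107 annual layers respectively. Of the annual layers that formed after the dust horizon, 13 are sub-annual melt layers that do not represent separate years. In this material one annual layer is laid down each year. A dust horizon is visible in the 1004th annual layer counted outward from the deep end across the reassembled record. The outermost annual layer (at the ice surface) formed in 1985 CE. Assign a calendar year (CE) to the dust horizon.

Total annual layers = 96 + 1197 + 107 = 1400.
Between annual layer 1004 and the ice surface there are 1400 − 1004 = 396 annual layers.
Excluding 13 false annual layers: 396 − 13 = 383.
The annual layer at the ice surface is 1985 CE, so the dust horizon dates to 1985 − 383 = 1602 CE.

1602 CE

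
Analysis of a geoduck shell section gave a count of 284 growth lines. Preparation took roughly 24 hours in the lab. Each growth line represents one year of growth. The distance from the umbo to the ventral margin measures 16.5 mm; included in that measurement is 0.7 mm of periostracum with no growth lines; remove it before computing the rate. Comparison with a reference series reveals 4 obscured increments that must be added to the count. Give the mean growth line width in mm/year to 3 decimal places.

0.055 mm/year

True growth line count = 284 + 4 = 288.
Net length = 16.5 − 0.7 = 15.8 mm.
Mean rate = 15.8 mm / 288 years ≈ 0.055 mm/year.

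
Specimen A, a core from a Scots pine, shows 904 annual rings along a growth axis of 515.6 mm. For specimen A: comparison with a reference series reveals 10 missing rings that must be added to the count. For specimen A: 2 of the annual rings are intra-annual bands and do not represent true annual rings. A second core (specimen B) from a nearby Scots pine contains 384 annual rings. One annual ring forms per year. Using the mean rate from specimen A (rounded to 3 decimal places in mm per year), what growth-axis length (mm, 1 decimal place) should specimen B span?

Specimen A: adjusted count: 904 − 2 + 10 = 912 annual rings.
A: Extension rate ≈ 515.6 / 912 = 0.565 mm/yr.
B's length ≈ 0.565 × 384 = 217.0 mm.

217.0 mm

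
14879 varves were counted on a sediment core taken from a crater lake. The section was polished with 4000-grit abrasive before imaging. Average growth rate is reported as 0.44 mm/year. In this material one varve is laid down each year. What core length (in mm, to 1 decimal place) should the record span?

6546.8 mm

14879 years of growth are recorded.
14879 years at 0.44 mm/year gives 0.44 × 14879 = 6546.8 mm.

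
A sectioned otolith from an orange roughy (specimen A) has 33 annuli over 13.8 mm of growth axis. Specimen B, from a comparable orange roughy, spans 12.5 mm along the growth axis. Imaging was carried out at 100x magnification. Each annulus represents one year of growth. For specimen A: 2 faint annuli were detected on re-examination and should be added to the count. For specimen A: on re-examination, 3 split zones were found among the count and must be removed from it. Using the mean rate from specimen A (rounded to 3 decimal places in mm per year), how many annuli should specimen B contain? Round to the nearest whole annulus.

Specimen A: after corrections the count is 33 − 3 + 2 = 32 annuli.
A: Extension rate ≈ 13.8 / 32 = 0.431 mm/year.
For B, 12.5 / 0.431 = 29.00 years ≈ 29 annuli.

29 annuli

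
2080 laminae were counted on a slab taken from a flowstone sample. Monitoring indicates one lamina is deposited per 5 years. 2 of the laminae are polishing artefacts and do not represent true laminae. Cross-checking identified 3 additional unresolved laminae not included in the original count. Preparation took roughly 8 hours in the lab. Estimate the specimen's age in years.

10405 years

True lamina count = 2080 − 2 + 3 = 2081.
Multiplying by 5 years per lamina: 2081 × 5 = 10405 years.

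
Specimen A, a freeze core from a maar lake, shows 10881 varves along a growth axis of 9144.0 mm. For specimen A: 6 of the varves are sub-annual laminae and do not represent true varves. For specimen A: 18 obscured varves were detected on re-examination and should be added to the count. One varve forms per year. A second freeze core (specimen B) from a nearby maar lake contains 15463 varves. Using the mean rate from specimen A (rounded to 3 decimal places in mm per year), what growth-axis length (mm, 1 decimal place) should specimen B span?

Specimen A: correcting the raw count gives 10881 − 6 + 18 = 10893 true varves.
A: Mean rate = 9144.0 mm / 10893 years ≈ 0.839 mm per year.
For B, 0.839 mm/year × 15463 years = 12973.5 mm.

12973.5 mm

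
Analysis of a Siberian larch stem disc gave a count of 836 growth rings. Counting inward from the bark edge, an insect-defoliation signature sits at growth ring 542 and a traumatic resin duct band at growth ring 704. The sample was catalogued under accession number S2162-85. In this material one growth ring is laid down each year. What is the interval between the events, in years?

Separation: 704 − 542 = 162 growth rings.
That is 162 years at one growth ring per year.

162 yr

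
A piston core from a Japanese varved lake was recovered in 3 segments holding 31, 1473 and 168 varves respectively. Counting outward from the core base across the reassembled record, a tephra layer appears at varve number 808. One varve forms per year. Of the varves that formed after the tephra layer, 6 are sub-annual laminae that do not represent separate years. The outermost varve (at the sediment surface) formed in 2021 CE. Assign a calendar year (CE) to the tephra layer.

1163 CE

Total varves = 31 + 1473 + 168 = 1672.
1672 − 808 = 864 varves lie beyond the tephra layer toward the sediment surface.
864 − 6 false = 858 true varves after the tephra layer.
Counting back 858 years from 2021 CE places the tephra layer in 2021 − 858 = 1163 CE.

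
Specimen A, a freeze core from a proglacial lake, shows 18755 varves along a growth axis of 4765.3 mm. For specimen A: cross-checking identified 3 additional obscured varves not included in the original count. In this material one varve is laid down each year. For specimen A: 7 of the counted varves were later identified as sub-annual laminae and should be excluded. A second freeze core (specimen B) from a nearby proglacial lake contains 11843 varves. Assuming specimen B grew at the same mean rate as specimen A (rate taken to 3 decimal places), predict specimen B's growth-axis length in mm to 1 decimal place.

Specimen A: correcting the raw count gives 18755 − 7 + 3 = 18751 true varves.
A: Mean rate = 4765.3 mm / 18751 years ≈ 0.254 mm/year.
B's length ≈ 0.254 × 11843 = 3008.1 mm.

3008.1 mm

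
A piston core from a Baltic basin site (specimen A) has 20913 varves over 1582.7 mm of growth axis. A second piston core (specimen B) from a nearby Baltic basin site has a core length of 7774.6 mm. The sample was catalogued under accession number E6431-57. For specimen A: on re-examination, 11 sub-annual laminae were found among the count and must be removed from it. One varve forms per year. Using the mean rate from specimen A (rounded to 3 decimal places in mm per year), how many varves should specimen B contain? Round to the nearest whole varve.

Specimen A: true varve count = 20913 − 11 = 20902.
A: Extension rate ≈ 1582.7 / 20902 = 0.076 mm/year.
Specimen B: 7774.6 mm / 0.076 mm per year = 102297.37 years ≈ 102297 varves.

102297 varves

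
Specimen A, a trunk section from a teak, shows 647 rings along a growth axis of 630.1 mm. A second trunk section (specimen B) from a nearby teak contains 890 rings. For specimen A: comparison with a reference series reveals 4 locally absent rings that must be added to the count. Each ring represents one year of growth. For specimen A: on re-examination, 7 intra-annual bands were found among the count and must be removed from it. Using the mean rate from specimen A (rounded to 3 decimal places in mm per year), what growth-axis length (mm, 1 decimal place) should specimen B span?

Specimen A: adjusted count: 647 − 7 + 4 = 644 rings.
A: 630.1 mm over 644 years gives 630.1 / 644 ≈ 0.978 mm per year.
B's length ≈ 0.978 × 890 = 870.4 mm.

870.4 mm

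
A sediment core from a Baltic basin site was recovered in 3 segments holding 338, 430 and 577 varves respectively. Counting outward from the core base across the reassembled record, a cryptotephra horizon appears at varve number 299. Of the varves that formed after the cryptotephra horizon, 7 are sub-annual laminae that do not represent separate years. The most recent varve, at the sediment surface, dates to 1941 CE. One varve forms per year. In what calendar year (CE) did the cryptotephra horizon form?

Total varves = 338 + 430 + 577 = 1345.
1345 − 299 = 1046 varves lie beyond the cryptotephra horizon toward the sediment surface.
Removing the 7 false varves leaves 1046 − 7 = 1039 true varves beyond the cryptotephra horizon.
Counting back 1039 years from 1941 CE places the cryptotephra horizon in 1941 − 1039 = 902 CE.

902 CE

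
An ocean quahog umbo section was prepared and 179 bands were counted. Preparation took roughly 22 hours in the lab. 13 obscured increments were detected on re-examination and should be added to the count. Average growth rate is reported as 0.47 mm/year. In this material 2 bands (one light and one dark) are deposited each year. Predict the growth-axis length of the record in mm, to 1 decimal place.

45.1 mm

Correcting the raw count gives 179 + 13 = 192 true bands.
Dividing by 2 bands per year: 192 / 2 = 96 years.
96 years at 0.47 mm/year gives 0.47 × 96 = 45.1 mm.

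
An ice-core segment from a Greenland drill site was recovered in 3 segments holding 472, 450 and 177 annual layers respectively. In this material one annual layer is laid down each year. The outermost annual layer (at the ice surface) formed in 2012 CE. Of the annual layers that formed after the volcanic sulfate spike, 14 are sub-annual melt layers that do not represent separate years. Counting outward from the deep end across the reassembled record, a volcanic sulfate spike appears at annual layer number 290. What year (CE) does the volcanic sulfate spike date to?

Total annual layers = 472 + 450 + 177 = 1099.
Between annual layer 290 and the ice surface there are 1099 − 290 = 809 annual layers.
809 − 14 false = 795 true annual layers after the volcanic sulfate spike.
Counting back 795 years from 2012 CE places the volcanic sulfate spike in 2012 − 795 = 1217 CE.

1217 CE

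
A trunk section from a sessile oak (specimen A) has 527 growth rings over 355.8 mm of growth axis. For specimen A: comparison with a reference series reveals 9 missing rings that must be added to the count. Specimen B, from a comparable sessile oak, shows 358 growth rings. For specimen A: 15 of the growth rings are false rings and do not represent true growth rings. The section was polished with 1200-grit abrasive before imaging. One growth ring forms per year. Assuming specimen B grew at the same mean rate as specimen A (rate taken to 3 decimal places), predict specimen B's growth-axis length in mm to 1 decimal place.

Specimen A: true growth ring count = 527 − 15 + 9 = 521.
A: Extension rate ≈ 355.8 / 521 = 0.683 mm per year.
B's length ≈ 0.683 × 358 = 244.5 mm.

244.5 mm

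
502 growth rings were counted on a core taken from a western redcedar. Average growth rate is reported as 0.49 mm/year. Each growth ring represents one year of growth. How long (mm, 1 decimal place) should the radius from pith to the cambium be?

502 years of growth are recorded.
Length ≈ 0.49 × 502 = 246.0 mm.

246.0 mm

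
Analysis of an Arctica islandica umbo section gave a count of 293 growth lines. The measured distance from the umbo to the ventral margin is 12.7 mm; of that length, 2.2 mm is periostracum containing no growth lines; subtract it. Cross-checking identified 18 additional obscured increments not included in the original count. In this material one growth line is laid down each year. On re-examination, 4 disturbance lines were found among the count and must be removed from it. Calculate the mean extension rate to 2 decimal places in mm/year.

0.03 mm/year

Adjusted count: 293 − 4 + 18 = 307 growth lines.
Net length = 12.7 − 2.2 = 10.5 mm.
Extension rate ≈ 10.5 / 307 = 0.03 mm/year.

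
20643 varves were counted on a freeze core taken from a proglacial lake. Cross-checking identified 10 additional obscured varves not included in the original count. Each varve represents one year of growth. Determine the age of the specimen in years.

After corrections the count is 20643 + 10 = 20653 varves.
One varve per year makes the duration 20653 years.

20653 years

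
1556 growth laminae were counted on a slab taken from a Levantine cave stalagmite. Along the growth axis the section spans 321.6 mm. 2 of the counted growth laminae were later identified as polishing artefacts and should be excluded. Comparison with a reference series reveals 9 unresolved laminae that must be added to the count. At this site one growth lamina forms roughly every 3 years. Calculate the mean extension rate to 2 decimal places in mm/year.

0.07 mm/year

After corrections the count is 1556 − 2 + 9 = 1563 growth laminae.
Multiplying by 3 years per growth lamina: 1563 × 3 = 4689 years.
321.6 mm over 4689 years gives 321.6 / 4689 ≈ 0.07 mm/year.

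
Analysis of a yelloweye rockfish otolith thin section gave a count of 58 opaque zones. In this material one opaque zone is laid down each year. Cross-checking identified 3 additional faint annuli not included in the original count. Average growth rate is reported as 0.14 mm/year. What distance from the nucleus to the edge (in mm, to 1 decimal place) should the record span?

True opaque zone count = 58 + 3 = 61.
Length ≈ 0.14 × 61 = 8.5 mm.

8.5 mm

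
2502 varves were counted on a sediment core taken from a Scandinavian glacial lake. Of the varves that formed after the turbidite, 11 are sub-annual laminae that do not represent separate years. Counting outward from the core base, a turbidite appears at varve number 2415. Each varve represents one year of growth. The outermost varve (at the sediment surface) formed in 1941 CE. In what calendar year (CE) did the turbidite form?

2502 − 2415 = 87 varves lie beyond the turbidite toward the sediment surface.
87 − 11 false = 76 true varves after the turbidite.
Counting back 76 years from 1941 CE places the turbidite in 1941 − 76 = 1865 CE.

1865 CE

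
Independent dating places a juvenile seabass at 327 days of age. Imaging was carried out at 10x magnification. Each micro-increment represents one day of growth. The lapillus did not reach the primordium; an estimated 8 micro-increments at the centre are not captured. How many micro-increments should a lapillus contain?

319 micro-increments

One micro-increment per day gives 327 micro-increments over 327 days.
Less the 8 uncaptured micro-increments: 327 − 8 = 319.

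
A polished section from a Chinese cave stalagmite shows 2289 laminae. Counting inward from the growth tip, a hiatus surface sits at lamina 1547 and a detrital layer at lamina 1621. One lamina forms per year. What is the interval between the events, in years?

74 yr

Separation: 1621 − 1547 = 74 laminae.
At one lamina per year, 74 years elapsed between them.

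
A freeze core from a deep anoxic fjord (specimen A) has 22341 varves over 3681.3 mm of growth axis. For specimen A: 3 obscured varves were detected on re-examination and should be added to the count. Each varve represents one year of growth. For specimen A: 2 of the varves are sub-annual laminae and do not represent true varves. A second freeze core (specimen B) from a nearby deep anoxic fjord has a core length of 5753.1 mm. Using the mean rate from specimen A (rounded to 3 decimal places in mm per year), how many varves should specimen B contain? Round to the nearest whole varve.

Specimen A: true varve count = 22341 − 2 + 3 = 22342.
A: Extension rate ≈ 3681.3 / 22342 = 0.165 mm/year.
Specimen B: 5753.1 mm / 0.165 mm per year = 34867.27 years ≈ 34867 varves.

34867 varves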